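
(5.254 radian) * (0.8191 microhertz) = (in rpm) 4.11e-05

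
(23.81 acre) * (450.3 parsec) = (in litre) 1.339e+27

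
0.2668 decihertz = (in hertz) 0.02668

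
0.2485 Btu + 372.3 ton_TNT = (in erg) 1.558e+19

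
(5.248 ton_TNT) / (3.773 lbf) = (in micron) 1.308e+15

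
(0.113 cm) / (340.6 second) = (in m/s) 3.318e-06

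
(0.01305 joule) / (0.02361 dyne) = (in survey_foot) 1.813e+05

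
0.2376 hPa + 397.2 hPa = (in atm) 0.3922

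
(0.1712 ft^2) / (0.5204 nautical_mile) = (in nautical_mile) 8.911e-09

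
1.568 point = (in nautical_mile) 2.987e-07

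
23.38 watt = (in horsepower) 0.03135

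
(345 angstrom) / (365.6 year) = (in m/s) 2.992e-18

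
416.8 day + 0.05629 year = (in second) 3.779e+07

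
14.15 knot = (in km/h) 26.21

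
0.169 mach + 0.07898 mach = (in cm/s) 8444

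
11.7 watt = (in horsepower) 0.01569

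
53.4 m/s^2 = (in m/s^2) 53.4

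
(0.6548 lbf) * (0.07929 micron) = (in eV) 1.441e+12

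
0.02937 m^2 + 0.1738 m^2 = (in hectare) 2.032e-05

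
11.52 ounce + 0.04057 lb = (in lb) 0.7606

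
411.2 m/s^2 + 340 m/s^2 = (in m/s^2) 751.2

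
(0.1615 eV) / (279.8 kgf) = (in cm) 9.43e-22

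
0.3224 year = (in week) 16.81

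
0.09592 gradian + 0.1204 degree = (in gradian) 0.2297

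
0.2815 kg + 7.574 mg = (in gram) 281.5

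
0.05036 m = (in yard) 0.05507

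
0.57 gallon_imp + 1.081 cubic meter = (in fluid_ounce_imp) 3.814e+04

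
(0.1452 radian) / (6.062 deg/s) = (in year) 4.352e-08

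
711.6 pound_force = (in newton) 3165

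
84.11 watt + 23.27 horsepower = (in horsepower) 23.38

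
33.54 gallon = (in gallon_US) 33.54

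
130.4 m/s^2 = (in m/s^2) 130.4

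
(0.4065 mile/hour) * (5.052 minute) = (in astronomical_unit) 3.682e-10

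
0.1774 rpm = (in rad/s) 0.01858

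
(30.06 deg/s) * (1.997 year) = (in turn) 5.259e+06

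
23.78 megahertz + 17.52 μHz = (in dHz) 2.378e+08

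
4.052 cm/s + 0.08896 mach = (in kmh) 109.2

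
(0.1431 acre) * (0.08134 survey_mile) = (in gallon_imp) 1.668e+07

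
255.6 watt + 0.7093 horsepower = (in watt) 784.5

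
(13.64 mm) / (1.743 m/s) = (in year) 2.481e-10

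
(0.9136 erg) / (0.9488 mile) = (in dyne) 5.983e-06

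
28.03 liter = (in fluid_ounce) 947.8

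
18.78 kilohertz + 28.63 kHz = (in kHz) 47.41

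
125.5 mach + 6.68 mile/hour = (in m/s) 4.274e+04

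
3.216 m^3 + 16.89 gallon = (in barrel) 20.63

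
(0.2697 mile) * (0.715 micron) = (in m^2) 0.0003103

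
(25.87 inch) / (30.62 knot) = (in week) 6.897e-08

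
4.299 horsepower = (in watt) 3206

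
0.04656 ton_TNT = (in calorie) 4.656e+07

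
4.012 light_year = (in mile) 2.359e+13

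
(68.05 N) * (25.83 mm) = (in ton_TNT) 4.201e-10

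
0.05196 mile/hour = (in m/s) 0.02323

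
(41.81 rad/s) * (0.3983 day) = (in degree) 8.244e+07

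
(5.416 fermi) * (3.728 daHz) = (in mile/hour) 4.517e-13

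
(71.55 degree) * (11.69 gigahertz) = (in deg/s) 8.364e+11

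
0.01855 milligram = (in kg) 1.855e-08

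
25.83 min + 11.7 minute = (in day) 0.02606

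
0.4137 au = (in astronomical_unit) 0.4137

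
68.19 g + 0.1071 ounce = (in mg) 7.123e+04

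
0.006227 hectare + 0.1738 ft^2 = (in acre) 0.01539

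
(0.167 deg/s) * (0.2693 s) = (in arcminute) 2.698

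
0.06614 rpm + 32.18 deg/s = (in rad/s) 0.5686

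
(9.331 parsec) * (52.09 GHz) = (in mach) 4.405e+25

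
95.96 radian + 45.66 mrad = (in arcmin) 3.3e+05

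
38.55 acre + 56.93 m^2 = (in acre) 38.56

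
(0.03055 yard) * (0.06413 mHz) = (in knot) 3.482e-06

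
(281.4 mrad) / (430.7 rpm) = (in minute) 0.000104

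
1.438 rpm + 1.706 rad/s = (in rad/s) 1.857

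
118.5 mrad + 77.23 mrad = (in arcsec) 4.037e+04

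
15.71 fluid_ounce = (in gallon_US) 0.1227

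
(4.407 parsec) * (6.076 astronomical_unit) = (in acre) 3.054e+25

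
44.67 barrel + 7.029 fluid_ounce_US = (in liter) 7102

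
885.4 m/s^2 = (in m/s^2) 885.4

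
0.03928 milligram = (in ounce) 1.386e-06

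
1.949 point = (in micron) 687.6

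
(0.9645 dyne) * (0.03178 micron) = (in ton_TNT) 7.326e-23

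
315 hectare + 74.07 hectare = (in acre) 961.4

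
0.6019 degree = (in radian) 0.01051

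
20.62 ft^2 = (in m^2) 1.916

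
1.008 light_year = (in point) 2.703e+19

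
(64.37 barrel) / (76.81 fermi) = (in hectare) 1.332e+10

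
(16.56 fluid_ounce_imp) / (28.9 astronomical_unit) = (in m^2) 1.088e-16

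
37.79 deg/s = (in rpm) 6.298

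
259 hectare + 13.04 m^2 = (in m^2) 2.59e+06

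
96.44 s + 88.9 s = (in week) 0.0003064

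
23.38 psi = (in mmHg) 1209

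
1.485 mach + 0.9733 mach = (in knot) 1627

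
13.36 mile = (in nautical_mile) 11.61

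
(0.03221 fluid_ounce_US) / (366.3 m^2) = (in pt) 7.371e-06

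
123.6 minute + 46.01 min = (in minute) 169.6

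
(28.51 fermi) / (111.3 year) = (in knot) 1.579e-23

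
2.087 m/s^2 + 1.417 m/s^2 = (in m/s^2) 3.504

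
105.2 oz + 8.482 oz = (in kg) 3.223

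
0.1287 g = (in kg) 0.0001287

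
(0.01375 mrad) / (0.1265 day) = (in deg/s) 7.208e-08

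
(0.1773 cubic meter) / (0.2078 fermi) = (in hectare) 8.532e+10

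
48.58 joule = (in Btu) 0.04604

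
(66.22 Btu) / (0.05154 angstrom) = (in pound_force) 3.047e+15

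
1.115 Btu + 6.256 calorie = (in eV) 7.506e+21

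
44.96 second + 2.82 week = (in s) 1.706e+06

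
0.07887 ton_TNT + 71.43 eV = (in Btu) 3.128e+05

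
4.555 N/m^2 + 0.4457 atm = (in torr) 338.8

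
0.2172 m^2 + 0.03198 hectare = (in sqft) 3445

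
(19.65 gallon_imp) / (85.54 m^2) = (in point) 2.96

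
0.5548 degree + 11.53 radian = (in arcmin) 3.967e+04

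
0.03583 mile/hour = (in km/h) 0.05766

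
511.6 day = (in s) 4.42e+07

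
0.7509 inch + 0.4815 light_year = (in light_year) 0.4815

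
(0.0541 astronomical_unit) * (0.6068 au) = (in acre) 1.815e+17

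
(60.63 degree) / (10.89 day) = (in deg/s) 6.444e-05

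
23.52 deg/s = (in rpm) 3.92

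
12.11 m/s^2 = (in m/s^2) 12.11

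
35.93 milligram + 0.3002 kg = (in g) 300.2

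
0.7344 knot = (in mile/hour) 0.8451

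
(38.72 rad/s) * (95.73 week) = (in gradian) 1.427e+11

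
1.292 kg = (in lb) 2.848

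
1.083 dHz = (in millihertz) 108.3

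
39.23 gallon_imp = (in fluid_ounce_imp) 6277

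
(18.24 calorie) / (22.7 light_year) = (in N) 3.554e-16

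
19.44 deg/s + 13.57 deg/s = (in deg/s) 33.01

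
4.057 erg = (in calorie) 9.696e-08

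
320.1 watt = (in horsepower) 0.4293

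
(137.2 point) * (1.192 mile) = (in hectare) 0.009285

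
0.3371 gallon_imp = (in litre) 1.532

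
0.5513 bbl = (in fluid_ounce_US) 2964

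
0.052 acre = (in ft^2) 2265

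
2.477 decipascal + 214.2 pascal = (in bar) 0.002144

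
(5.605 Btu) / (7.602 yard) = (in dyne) 8.507e+07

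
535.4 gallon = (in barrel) 12.75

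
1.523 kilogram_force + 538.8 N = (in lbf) 124.5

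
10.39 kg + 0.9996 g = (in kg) 10.39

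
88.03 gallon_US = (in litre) 333.2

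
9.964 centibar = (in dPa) 9.964e+04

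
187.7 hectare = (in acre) 463.8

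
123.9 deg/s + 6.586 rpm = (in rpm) 27.24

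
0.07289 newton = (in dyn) 7289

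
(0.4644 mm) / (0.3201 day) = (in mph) 3.756e-08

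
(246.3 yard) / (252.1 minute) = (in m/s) 0.01489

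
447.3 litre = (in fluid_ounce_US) 1.513e+04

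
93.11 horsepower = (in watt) 6.943e+04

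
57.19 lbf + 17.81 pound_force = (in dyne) 3.336e+07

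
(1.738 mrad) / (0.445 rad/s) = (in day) 4.52e-08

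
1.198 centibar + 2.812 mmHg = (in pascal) 1573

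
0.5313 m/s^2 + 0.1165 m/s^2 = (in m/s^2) 0.6478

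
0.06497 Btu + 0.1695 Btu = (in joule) 247.4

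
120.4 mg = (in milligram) 120.4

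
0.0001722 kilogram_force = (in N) 0.001689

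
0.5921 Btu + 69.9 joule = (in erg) 6.946e+09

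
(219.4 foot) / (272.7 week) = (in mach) 1.191e-09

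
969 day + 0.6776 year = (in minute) 1.752e+06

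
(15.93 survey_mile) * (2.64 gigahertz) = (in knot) 1.316e+14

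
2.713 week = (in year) 0.05203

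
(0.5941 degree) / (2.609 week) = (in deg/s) 3.765e-07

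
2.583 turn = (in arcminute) 5.579e+04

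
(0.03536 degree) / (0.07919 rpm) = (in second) 0.07442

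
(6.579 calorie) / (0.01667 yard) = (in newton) 1806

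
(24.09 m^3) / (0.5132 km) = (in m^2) 0.04694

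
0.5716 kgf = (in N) 5.605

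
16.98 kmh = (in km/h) 16.98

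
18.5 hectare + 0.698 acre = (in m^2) 1.878e+05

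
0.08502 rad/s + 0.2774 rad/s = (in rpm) 3.461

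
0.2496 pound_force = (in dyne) 1.11e+05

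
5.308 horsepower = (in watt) 3958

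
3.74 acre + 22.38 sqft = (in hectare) 1.514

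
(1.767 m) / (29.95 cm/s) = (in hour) 0.001639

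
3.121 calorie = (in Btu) 0.01238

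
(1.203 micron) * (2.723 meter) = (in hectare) 3.276e-10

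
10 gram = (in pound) 0.02205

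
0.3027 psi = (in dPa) 2.087e+04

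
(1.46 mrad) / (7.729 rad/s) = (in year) 5.99e-12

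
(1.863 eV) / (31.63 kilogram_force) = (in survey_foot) 3.157e-21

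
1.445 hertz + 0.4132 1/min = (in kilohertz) 0.001452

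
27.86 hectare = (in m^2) 2.786e+05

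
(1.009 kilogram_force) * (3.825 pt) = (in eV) 8.334e+16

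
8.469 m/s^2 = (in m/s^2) 8.469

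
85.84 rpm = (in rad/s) 8.989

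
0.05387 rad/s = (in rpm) 0.5144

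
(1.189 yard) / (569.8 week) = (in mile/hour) 7.057e-09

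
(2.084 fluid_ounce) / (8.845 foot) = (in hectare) 2.286e-09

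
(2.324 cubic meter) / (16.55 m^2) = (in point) 398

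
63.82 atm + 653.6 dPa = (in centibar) 6467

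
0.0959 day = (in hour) 2.302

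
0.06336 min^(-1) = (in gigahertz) 1.056e-12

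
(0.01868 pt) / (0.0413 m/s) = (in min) 2.659e-06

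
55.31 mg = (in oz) 0.001951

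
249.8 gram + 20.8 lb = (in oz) 341.6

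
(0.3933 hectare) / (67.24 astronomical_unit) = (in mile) 2.43e-13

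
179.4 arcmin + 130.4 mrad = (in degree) 10.46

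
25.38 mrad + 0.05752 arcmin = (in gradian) 1.617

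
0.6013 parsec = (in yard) 2.029e+16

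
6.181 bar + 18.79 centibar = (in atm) 6.286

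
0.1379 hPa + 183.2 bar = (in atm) 180.8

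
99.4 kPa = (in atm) 0.981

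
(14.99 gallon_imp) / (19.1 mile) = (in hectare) 2.217e-10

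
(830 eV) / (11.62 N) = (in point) 3.244e-14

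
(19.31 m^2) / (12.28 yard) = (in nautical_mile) 0.0009286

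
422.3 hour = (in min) 2.534e+04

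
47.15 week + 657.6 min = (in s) 2.856e+07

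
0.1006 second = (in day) 1.164e-06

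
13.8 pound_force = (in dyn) 6.139e+06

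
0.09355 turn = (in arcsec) 1.212e+05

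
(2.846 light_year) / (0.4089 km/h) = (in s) 2.371e+17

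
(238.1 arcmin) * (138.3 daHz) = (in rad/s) 95.79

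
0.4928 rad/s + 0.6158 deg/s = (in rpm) 4.809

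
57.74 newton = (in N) 57.74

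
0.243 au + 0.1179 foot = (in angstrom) 3.635e+20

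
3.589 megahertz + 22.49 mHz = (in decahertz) 3.589e+05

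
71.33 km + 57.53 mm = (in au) 4.768e-07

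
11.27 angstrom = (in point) 3.195e-06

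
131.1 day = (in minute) 1.888e+05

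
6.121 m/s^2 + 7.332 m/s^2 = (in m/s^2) 13.45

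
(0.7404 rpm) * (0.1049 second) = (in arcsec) 1678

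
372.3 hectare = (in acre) 920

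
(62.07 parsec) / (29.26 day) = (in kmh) 2.727e+12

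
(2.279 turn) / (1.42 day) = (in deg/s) 0.006687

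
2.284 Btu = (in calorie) 575.9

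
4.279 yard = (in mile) 0.002431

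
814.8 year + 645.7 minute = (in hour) 7.138e+06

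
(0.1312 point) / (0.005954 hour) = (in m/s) 2.159e-06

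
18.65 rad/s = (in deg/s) 1069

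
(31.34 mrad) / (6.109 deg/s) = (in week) 4.86e-07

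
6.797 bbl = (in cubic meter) 1.081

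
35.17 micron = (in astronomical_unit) 2.351e-16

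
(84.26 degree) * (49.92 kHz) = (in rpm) 7.01e+05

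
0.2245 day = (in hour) 5.388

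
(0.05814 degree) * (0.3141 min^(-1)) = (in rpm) 5.073e-05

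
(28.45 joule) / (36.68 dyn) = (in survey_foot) 2.545e+05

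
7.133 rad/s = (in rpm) 68.12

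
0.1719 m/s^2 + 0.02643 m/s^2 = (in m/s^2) 0.1983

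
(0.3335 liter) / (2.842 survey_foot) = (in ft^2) 0.004144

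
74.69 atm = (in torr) 5.676e+04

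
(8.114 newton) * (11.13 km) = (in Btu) 85.6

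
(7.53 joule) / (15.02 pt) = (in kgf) 144.9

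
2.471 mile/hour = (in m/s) 1.105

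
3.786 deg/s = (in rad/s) 0.06608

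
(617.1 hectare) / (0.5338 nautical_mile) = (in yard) 6827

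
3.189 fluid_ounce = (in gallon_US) 0.02491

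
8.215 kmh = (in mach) 0.006702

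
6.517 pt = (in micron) 2299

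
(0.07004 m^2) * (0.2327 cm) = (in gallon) 0.04306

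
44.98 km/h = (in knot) 24.29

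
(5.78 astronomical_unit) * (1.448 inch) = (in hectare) 3.18e+06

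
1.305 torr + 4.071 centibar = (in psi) 0.6157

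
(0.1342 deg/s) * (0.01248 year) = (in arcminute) 3.169e+06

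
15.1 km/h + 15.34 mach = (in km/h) 1.882e+04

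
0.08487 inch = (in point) 6.111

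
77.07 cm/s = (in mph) 1.724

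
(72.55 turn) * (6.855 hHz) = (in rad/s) 3.125e+05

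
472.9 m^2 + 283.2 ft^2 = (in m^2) 499.2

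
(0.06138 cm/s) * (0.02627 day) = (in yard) 1.524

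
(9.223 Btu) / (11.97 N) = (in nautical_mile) 0.4389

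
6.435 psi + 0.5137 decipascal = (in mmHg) 332.8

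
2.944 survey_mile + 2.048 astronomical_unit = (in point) 8.685e+14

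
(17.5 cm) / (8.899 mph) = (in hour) 1.222e-05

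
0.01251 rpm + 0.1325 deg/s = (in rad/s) 0.003623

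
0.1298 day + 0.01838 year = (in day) 6.839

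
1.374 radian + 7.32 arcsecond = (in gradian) 87.47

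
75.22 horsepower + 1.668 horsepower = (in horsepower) 76.89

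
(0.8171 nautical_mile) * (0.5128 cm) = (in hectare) 0.000776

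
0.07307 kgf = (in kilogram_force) 0.07307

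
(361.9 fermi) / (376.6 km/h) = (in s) 3.459e-15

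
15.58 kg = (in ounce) 549.6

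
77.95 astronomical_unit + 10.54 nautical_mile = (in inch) 4.591e+14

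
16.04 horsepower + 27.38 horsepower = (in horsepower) 43.42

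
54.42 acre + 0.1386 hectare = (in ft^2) 2.385e+06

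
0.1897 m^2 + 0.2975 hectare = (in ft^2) 3.202e+04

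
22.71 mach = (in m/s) 7733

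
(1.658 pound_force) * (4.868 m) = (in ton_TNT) 8.581e-09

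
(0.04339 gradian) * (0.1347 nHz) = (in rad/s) 9.181e-14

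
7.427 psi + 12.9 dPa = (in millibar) 512.1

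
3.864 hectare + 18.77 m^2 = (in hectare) 3.866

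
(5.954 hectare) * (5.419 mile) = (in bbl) 3.266e+09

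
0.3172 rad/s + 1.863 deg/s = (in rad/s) 0.3497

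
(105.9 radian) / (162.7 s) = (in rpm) 6.216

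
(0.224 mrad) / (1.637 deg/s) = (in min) 0.0001307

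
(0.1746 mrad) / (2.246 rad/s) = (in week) 1.285e-10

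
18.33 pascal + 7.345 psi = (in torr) 380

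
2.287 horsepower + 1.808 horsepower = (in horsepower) 4.095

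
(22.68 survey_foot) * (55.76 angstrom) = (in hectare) 3.855e-12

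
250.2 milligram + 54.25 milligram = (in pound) 0.0006712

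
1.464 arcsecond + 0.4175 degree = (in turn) 0.001161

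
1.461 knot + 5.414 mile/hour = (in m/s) 3.172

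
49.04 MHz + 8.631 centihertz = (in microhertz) 4.904e+13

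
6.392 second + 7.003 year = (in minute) 3.681e+06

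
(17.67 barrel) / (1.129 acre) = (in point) 1.743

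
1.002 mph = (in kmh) 1.613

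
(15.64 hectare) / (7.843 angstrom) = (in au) 1333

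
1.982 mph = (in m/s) 0.886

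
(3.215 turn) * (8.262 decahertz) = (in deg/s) 9.562e+04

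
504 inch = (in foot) 42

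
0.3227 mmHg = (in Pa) 43.02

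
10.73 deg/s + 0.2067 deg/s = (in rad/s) 0.1909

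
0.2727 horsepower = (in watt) 203.4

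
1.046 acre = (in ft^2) 4.556e+04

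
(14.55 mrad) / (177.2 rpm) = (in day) 9.075e-09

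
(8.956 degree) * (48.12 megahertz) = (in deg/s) 4.31e+08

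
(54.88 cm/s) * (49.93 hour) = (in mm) 9.865e+07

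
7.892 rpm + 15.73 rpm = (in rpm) 23.62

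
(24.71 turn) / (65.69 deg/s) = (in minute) 2.257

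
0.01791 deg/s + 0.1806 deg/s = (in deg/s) 0.1985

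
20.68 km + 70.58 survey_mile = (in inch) 5.286e+06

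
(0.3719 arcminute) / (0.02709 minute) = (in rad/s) 6.656e-05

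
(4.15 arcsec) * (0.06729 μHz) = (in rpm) 1.293e-11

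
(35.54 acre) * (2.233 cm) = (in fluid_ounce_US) 1.086e+08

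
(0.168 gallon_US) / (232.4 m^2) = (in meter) 2.736e-06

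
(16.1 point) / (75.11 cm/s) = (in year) 2.398e-10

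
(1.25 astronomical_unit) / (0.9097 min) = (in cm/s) 3.426e+11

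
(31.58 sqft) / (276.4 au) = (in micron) 7.095e-08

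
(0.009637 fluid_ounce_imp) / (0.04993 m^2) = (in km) 5.484e-09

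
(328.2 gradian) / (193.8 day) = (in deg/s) 1.764e-05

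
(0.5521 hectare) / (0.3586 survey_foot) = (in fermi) 5.051e+19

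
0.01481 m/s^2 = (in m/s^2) 0.01481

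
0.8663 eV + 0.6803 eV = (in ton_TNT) 5.922e-29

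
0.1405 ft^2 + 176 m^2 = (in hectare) 0.0176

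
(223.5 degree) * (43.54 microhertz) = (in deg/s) 0.009731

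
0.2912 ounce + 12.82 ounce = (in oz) 13.11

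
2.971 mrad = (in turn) 0.0004728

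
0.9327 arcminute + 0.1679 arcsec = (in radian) 0.0002721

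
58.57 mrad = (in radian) 0.05857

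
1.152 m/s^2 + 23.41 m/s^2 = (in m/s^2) 24.56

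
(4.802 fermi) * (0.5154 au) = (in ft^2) 0.003985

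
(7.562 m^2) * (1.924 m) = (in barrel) 91.51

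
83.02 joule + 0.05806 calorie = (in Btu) 0.07892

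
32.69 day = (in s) 2.824e+06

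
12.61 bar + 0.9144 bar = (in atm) 13.35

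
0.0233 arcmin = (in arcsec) 1.398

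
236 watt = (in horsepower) 0.3165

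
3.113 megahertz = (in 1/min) 1.868e+08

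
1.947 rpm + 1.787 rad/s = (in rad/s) 1.991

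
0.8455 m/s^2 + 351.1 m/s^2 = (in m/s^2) 351.9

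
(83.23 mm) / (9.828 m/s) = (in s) 0.008469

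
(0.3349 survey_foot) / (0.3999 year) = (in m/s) 8.094e-09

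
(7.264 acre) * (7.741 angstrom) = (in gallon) 0.006011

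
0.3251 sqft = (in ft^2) 0.3251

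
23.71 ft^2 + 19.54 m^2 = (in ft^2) 234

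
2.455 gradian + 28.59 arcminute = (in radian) 0.04688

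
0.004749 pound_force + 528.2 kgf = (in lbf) 1164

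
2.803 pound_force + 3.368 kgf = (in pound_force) 10.23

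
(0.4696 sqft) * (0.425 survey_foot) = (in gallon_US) 1.493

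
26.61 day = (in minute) 3.832e+04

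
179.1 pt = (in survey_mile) 3.926e-05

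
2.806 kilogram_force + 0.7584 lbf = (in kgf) 3.15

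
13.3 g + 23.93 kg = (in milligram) 2.394e+07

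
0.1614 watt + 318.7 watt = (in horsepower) 0.4276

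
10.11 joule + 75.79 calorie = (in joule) 327.2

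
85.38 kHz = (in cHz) 8.538e+06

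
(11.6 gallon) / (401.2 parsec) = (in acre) 8.765e-25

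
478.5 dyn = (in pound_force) 0.001076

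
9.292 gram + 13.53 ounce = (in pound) 0.8661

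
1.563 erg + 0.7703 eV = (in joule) 1.563e-07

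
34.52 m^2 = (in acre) 0.00853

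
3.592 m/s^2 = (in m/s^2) 3.592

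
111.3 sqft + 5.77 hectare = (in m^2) 5.771e+04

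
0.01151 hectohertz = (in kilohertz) 0.001151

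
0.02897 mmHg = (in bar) 3.862e-05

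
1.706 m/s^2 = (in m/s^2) 1.706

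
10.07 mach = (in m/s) 3429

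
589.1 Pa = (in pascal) 589.1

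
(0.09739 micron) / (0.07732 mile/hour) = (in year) 8.934e-14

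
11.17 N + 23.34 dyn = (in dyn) 1.117e+06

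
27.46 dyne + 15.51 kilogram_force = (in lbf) 34.19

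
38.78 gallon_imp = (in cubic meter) 0.1763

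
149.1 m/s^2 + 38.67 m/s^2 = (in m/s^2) 187.8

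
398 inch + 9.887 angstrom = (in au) 6.758e-11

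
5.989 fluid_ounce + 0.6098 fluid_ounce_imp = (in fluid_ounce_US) 6.575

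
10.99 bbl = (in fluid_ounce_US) 5.908e+04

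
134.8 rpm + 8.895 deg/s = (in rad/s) 14.27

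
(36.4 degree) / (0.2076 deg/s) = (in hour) 0.0487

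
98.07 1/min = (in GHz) 1.634e-09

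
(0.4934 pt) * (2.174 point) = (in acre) 3.299e-11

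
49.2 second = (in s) 49.2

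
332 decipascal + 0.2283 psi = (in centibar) 1.607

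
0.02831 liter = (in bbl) 0.0001781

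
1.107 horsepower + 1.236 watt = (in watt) 826.7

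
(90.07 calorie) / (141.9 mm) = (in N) 2656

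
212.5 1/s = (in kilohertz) 0.2125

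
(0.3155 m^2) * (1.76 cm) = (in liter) 5.553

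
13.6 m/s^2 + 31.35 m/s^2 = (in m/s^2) 44.95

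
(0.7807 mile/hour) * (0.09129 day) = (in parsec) 8.921e-14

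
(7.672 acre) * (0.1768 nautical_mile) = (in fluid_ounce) 3.438e+11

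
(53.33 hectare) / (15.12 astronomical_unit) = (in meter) 2.358e-07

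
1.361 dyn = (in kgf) 1.388e-06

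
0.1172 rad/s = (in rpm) 1.119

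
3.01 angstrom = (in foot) 9.875e-10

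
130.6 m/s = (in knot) 253.9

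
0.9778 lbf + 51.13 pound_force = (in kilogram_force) 23.64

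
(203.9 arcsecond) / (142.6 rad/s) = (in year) 2.198e-13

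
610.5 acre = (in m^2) 2.471e+06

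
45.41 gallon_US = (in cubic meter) 0.1719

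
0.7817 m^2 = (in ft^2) 8.414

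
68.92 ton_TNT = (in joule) 2.884e+11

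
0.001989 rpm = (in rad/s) 0.0002083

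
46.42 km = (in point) 1.316e+08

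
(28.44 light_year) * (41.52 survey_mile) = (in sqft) 1.935e+23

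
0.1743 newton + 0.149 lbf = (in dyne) 8.371e+04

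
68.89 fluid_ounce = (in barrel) 0.01281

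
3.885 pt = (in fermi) 1.371e+12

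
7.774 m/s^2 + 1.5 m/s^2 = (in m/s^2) 9.274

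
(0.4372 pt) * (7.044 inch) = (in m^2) 2.76e-05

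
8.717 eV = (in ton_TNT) 3.338e-28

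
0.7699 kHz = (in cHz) 7.699e+04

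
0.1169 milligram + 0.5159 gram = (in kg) 0.000516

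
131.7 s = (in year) 4.176e-06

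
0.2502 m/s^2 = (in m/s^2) 0.2502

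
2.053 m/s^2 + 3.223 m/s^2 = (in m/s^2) 5.276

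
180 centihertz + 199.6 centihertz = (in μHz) 3.796e+06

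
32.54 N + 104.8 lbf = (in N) 498.7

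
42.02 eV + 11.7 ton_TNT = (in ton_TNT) 11.7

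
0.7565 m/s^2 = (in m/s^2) 0.7565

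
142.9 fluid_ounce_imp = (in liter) 4.06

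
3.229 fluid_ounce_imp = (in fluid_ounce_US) 3.102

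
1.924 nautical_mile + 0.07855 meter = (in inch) 1.403e+05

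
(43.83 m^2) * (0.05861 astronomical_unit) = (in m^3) 3.843e+11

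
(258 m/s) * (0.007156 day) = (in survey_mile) 99.12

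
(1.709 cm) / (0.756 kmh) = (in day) 9.419e-07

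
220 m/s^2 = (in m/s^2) 220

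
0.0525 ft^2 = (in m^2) 0.004877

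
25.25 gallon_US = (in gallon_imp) 21.03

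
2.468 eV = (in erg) 3.954e-12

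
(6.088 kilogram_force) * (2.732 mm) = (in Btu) 0.0001546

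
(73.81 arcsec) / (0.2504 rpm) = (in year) 4.327e-10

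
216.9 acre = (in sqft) 9.448e+06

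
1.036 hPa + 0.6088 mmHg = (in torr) 1.386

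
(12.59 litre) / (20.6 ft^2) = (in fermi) 6.579e+12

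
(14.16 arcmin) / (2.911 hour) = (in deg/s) 2.252e-05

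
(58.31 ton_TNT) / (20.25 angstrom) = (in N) 1.205e+20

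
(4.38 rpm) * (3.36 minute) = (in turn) 14.72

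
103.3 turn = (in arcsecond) 1.339e+08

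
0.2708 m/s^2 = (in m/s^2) 0.2708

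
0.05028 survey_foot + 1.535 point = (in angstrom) 1.587e+08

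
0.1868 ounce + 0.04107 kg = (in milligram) 4.637e+04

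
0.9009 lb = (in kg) 0.4086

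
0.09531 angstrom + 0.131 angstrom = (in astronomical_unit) 1.513e-22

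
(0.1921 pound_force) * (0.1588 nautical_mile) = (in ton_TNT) 6.006e-08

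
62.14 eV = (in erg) 9.956e-11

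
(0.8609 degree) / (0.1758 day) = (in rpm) 9.446e-06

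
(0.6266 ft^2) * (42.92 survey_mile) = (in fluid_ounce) 1.36e+08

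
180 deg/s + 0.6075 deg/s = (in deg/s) 180.6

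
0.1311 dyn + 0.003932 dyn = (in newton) 1.35e-06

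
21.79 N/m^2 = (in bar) 0.0002179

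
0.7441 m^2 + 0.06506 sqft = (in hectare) 7.501e-05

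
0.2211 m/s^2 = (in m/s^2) 0.2211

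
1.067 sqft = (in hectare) 9.913e-06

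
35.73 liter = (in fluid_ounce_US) 1208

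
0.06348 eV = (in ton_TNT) 2.431e-30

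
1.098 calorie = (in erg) 4.594e+07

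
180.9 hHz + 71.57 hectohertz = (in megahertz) 0.02525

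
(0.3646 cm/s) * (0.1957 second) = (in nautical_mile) 3.853e-07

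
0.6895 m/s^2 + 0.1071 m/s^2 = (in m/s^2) 0.7966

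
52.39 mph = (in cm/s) 2342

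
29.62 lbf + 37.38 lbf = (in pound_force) 67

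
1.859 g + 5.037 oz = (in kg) 0.1447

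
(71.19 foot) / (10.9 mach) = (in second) 0.005846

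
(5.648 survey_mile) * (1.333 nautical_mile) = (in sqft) 2.415e+08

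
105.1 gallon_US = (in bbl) 2.502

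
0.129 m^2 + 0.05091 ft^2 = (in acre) 3.305e-05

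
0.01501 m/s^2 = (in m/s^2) 0.01501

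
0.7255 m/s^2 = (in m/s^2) 0.7255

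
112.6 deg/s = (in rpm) 18.77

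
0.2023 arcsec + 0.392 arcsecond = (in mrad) 0.002881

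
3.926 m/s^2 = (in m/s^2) 3.926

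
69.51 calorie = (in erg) 2.908e+09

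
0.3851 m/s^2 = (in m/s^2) 0.3851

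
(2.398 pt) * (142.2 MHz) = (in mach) 353.3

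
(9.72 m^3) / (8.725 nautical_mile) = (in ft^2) 0.006475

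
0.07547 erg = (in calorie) 1.804e-09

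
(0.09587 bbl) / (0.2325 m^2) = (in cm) 6.556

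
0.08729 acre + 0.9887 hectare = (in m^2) 1.024e+04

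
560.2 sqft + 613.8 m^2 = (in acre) 0.1645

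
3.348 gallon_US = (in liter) 12.67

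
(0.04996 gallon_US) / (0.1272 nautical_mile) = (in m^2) 8.028e-07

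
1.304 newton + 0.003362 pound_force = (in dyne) 1.319e+05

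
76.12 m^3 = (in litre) 7.612e+04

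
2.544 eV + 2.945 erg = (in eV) 1.838e+12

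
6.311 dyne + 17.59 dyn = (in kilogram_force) 2.437e-05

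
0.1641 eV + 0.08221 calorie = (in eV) 2.147e+18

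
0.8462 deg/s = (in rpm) 0.141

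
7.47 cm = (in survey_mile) 4.642e-05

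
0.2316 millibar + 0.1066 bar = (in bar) 0.1068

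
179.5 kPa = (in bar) 1.795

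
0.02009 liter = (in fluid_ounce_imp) 0.7071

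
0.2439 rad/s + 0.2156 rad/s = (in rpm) 4.388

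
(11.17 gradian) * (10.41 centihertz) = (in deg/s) 1.047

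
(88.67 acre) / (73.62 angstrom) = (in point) 1.382e+17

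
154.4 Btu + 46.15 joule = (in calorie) 3.895e+04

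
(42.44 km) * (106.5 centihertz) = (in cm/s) 4.52e+06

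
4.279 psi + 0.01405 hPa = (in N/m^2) 2.95e+04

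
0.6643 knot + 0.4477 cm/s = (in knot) 0.673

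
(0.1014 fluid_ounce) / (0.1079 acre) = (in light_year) 7.259e-25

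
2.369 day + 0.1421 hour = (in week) 0.3393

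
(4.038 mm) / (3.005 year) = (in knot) 8.283e-11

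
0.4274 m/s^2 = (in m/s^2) 0.4274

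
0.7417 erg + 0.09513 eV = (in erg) 0.7417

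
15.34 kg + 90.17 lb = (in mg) 5.624e+07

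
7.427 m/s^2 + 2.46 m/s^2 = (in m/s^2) 9.887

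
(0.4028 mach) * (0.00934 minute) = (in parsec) 2.491e-15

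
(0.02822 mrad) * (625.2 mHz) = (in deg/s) 0.001011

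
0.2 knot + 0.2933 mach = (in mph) 223.6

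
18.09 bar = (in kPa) 1809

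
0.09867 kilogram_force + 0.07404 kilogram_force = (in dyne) 1.694e+05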